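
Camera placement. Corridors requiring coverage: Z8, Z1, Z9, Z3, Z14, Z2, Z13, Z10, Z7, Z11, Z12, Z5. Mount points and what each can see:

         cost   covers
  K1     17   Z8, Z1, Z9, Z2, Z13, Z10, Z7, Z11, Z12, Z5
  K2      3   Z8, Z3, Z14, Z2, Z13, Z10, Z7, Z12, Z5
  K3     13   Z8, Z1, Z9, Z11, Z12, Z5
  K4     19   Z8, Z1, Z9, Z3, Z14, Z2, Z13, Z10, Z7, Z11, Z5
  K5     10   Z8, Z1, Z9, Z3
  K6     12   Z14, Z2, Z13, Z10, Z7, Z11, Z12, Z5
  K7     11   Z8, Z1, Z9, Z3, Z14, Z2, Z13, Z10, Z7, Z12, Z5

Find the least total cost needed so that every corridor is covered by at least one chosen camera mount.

16

K2, K3 cover every corridor at cost 3 + 13 = 16.
Any cover uses at least 2 camera mounts; among all covering selections none totals below 16.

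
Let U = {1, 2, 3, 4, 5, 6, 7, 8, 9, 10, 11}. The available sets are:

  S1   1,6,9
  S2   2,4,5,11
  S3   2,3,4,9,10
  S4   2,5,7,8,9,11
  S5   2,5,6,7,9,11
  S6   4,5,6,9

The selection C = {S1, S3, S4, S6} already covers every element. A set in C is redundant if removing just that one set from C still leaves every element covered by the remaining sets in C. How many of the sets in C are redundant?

1

Drop S1: 1 uncovered — not redundant.
Drop S3: 3, 10 uncovered — not redundant.
Drop S4: 7, 8, 11 uncovered — not redundant.
Drop S6: the rest still cover every element — redundant.
1 redundant: S6.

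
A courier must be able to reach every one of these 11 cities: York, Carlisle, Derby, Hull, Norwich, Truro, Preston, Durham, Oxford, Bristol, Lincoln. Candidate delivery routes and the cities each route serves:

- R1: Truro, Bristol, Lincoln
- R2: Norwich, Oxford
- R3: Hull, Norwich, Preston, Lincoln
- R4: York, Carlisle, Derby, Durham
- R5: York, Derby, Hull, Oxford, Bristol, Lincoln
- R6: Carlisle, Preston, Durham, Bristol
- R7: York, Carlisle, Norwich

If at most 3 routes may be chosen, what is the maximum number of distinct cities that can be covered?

10

Choosing R1, R3, R4 covers {York, Carlisle, Derby, Hull, Norwich, Truro, Preston, Durham, Bristol, Lincoln} — 10 cities.
No choice of 3 routes does better; here Oxford is left uncovered.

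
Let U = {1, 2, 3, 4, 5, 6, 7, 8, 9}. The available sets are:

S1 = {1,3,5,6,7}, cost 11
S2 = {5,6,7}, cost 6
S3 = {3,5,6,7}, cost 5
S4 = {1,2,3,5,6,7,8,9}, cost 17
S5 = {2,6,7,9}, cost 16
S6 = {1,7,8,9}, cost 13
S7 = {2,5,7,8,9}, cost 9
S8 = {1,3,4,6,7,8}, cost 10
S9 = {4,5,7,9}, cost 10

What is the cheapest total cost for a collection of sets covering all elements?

19

S7, S8 cover every element at cost 9 + 10 = 19.
Any cover uses at least 2 sets; among all covering selections none totals below 19.
Greedy by coverage-per-cost would pick S3, S7, S8 for 24 — worse than the optimum 19.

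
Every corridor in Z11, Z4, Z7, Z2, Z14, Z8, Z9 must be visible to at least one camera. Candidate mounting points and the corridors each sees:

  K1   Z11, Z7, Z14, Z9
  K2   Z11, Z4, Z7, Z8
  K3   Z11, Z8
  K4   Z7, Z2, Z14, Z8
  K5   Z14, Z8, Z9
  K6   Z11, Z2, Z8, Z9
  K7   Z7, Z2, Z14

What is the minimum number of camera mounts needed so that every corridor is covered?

3

K1, K2, K4 together cover {Z11, Z4, Z7, Z2, Z14, Z8, Z9} — every corridor.
No 2 of the 7 camera mounts cover everything (all 21 pairs fall short), so 3 is minimum.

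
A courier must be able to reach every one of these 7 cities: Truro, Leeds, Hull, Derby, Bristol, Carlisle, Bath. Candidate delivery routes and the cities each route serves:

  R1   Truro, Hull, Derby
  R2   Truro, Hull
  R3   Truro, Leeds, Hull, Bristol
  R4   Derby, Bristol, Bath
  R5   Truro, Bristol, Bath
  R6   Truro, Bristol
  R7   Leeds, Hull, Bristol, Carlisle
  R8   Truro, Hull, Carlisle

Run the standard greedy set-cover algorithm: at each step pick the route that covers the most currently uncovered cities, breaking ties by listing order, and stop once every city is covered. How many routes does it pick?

Pick 1: R3 covers 4 new cities (Truro, Leeds, Hull, Bristol).
Pick 2: R4 covers 2 new cities (Derby, Bath).
Pick 3: R7 covers 1 new cities (Carlisle).
Greedy uses 3 routes.

3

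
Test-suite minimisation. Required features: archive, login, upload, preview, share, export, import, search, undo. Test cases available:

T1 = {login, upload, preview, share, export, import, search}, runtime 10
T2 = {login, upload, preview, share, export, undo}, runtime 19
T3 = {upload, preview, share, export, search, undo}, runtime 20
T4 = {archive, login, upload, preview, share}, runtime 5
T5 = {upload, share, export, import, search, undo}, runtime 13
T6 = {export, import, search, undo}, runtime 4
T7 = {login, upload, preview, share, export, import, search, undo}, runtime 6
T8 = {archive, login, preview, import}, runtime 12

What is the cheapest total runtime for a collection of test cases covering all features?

T4, T6 cover every feature at runtime 5 + 4 = 9.
Any cover uses at least 2 test cases; among all covering selections none totals below 9.

9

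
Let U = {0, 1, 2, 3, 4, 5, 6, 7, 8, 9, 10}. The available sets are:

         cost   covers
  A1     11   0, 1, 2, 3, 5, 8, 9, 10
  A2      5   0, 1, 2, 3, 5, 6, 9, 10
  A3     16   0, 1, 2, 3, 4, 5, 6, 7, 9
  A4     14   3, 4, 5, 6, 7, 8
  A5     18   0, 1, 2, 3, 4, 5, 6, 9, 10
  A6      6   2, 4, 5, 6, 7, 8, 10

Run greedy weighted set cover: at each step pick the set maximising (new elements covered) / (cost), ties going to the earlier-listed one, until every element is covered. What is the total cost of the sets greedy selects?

11

Pick 1: A2 adds 8 new (0, 1, 2, 3, 5, 6, 9, 10) at cost 5 (ratio 8/5).
Pick 2: A6 adds 3 new (4, 7, 8) at cost 6 (ratio 3/6).
Greedy total cost: 5 + 6 = 11.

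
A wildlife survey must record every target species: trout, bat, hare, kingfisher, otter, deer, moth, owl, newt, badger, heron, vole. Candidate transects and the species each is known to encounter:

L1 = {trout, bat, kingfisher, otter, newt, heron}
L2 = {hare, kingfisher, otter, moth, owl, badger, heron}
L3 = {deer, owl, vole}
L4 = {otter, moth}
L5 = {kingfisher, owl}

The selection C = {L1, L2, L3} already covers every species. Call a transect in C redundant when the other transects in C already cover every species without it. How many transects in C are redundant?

0

Drop L1: trout, bat, newt uncovered — not redundant.
Drop L2: hare, moth, badger uncovered — not redundant.
Drop L3: deer, vole uncovered — not redundant.
None of the transects in C is redundant.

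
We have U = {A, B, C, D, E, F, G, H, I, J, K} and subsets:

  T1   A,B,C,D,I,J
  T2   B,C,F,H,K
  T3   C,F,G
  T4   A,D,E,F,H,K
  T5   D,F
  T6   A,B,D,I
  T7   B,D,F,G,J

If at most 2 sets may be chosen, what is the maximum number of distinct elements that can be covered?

Choosing T1, T4 covers {A, B, C, D, E, F, H, I, J, K} — 10 elements.
No choice of 2 sets does better; here G is left uncovered.

10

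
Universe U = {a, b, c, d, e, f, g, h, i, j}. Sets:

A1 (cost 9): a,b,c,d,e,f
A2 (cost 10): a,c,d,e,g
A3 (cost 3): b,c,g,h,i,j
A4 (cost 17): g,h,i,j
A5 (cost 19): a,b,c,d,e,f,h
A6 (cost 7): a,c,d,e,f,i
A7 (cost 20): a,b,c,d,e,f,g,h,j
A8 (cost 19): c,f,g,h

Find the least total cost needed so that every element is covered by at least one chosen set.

10

A3, A6 cover every element at cost 3 + 7 = 10.
Any cover uses at least 2 sets; among all covering selections none totals below 10.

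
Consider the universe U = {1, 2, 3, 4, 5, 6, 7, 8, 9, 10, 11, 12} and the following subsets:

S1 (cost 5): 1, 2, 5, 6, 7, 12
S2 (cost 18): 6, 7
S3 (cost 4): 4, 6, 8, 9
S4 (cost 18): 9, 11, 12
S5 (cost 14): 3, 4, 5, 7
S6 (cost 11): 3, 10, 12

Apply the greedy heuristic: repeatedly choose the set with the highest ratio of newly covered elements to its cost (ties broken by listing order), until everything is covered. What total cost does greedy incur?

Pick 1: S1 adds 6 new (1, 2, 5, 6, 7, 12) at cost 5 (ratio 6/5).
Pick 2: S3 adds 3 new (4, 8, 9) at cost 4 (ratio 3/4).
Pick 3: S6 adds 2 new (3, 10) at cost 11 (ratio 2/11).
Pick 4: S4 adds 1 new (11) at cost 18 (ratio 1/18).
Greedy total cost: 5 + 4 + 11 + 18 = 38.

38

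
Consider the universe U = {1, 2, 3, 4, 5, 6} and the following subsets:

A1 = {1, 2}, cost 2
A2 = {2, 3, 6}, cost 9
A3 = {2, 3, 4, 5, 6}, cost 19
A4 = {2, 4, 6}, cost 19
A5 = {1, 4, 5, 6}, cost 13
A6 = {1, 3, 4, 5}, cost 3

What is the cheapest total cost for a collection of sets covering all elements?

12

A2, A6 cover every element at cost 9 + 3 = 12.
Any cover uses at least 2 sets; among all covering selections none totals below 12.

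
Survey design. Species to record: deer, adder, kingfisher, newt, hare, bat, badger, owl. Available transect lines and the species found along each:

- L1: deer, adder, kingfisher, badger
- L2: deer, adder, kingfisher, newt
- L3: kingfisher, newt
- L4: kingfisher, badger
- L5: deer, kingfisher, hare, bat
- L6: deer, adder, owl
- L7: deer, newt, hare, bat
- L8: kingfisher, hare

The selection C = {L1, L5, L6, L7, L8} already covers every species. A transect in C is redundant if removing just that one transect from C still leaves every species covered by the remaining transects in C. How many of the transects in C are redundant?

2

Drop L1: badger uncovered — not redundant.
Drop L5: the rest still cover every species — redundant.
Drop L6: owl uncovered — not redundant.
Drop L7: newt uncovered — not redundant.
Drop L8: the rest still cover every species — redundant.
2 redundant: L5, L8.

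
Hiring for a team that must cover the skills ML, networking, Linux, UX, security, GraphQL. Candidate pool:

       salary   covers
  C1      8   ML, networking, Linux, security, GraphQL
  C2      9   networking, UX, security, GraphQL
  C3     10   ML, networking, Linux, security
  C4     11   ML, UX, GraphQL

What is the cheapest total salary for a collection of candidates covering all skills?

C1, C2 cover every skill at salary 8 + 9 = 17.
Any cover uses at least 2 candidates; among all covering selections none totals below 17.

17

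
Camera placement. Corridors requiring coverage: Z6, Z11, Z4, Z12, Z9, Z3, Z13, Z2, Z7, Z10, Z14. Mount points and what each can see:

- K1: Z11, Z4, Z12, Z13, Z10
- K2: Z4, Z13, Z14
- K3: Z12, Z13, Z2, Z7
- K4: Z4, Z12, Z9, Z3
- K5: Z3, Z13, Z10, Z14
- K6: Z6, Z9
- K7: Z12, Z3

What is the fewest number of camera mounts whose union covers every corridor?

4

K1, K3, K5, K6 together cover {Z6, Z11, Z4, Z12, Z9, Z3, Z13, Z2, Z7, Z10, Z14} — every corridor.
No 3 of the 7 camera mounts cover everything (all 35 triples fall short), so 4 is minimum.
Greedy (largest uncovered first) would take K1, K3, K4, K2, K6 — 5 camera mounts — but 4 suffice.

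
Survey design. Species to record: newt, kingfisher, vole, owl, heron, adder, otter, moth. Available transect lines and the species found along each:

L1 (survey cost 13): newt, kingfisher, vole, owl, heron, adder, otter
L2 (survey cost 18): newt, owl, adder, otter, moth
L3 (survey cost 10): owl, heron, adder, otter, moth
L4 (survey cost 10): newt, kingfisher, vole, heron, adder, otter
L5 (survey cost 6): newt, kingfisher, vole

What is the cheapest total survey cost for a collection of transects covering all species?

16

L3, L5 cover every species at survey cost 10 + 6 = 16.
Any cover uses at least 2 transects; among all covering selections none totals below 16.
Greedy by coverage-per-survey cost would pick L4, L3 for 20 — worse than the optimum 16.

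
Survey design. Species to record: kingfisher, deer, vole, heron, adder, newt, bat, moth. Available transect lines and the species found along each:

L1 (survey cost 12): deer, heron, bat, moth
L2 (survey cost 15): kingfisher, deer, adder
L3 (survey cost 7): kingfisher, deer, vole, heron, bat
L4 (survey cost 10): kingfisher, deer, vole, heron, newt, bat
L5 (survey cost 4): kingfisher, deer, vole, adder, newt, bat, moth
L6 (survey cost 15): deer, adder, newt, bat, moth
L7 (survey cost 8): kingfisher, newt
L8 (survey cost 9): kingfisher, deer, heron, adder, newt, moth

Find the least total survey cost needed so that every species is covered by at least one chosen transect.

L3, L5 cover every species at survey cost 7 + 4 = 11.
Any cover uses at least 2 transects; among all covering selections none totals below 11.

11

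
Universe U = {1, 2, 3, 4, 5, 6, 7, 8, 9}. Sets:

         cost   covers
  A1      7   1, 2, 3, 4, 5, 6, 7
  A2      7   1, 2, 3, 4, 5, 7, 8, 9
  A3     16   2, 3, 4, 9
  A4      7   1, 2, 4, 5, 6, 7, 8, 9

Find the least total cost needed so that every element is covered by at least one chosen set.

A1, A2 cover every element at cost 7 + 7 = 14.
Any cover uses at least 2 sets; among all covering selections none totals below 14.

14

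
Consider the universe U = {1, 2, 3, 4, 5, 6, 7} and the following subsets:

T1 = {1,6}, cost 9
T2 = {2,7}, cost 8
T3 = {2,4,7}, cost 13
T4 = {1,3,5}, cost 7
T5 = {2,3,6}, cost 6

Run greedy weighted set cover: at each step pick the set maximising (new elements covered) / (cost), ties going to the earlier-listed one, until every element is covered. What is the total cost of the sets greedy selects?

26

Pick 1: T5 adds 3 new (2, 3, 6) at cost 6 (ratio 3/6).
Pick 2: T4 adds 2 new (1, 5) at cost 7 (ratio 2/7).
Pick 3: T3 adds 2 new (4, 7) at cost 13 (ratio 2/13).
Greedy total cost: 6 + 7 + 13 = 26.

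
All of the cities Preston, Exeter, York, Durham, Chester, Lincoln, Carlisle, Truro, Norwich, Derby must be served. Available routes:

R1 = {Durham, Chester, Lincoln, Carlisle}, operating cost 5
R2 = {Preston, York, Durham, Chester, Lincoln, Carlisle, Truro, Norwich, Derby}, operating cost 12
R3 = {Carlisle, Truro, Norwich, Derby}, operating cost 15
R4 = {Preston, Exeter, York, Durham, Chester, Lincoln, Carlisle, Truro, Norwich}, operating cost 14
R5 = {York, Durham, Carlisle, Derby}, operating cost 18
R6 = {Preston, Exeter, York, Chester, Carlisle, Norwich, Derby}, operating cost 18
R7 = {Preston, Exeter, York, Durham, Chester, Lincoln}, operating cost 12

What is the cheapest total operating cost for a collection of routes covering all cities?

24

R2, R7 cover every city at operating cost 12 + 12 = 24.
Any cover uses at least 2 routes; among all covering selections none totals below 24.
Greedy by coverage-per-operating cost would pick R1, R2, R7 for 29 — worse than the optimum 24.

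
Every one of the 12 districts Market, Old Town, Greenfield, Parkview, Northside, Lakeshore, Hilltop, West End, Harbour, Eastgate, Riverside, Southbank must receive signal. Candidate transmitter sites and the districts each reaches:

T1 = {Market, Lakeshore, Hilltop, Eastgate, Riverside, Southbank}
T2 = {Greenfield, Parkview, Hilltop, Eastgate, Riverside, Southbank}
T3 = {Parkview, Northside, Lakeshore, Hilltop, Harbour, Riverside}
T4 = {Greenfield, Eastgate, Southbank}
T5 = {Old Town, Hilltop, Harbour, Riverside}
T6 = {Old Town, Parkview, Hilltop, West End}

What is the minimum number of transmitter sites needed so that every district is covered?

4

T1, T2, T3, T6 together cover {Market, Old Town, Greenfield, Parkview, Northside, Lakeshore, Hilltop, West End, Harbour, Eastgate, Riverside, Southbank} — every district.
No 3 of the 6 transmitter sites cover everything (all 20 triples fall short), so 4 is minimum.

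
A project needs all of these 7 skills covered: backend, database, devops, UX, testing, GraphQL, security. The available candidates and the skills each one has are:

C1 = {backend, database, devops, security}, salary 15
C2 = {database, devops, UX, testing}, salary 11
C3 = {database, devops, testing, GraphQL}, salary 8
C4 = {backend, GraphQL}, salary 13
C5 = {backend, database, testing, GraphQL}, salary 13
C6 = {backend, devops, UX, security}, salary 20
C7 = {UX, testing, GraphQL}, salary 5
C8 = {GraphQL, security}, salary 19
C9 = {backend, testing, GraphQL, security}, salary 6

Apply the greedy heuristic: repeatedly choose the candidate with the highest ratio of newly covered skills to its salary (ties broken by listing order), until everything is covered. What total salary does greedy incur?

Pick 1: C9 adds 4 new (backend, testing, GraphQL, security) at salary 6 (ratio 4/6).
Pick 2: C2 adds 3 new (database, devops, UX) at salary 11 (ratio 3/11).
Greedy total salary: 6 + 11 = 17.

17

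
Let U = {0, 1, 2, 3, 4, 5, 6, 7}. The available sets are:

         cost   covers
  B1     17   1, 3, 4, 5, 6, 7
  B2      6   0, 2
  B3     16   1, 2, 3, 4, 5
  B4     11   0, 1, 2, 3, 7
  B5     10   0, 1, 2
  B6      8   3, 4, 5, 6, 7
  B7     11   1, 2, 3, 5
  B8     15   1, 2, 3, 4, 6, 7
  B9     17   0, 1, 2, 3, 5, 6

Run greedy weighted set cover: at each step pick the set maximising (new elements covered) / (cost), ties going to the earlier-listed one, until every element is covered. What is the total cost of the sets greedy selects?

Pick 1: B6 adds 5 new (3, 4, 5, 6, 7) at cost 8 (ratio 5/8).
Pick 2: B2 adds 2 new (0, 2) at cost 6 (ratio 2/6).
Pick 3: B5 adds 1 new (1) at cost 10 (ratio 1/10).
Greedy total cost: 8 + 6 + 10 = 24. (The true optimum is 18, so greedy overshoots here.)

24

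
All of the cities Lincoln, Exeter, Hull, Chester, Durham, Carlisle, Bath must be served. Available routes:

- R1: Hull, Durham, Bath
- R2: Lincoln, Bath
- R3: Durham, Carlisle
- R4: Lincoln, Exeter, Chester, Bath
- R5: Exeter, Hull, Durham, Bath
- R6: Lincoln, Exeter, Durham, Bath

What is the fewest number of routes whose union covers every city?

R1, R3, R4 together cover {Lincoln, Exeter, Hull, Chester, Durham, Carlisle, Bath} — every city.
No 2 of the 6 routes cover everything (all 15 pairs fall short), so 3 is minimum.

3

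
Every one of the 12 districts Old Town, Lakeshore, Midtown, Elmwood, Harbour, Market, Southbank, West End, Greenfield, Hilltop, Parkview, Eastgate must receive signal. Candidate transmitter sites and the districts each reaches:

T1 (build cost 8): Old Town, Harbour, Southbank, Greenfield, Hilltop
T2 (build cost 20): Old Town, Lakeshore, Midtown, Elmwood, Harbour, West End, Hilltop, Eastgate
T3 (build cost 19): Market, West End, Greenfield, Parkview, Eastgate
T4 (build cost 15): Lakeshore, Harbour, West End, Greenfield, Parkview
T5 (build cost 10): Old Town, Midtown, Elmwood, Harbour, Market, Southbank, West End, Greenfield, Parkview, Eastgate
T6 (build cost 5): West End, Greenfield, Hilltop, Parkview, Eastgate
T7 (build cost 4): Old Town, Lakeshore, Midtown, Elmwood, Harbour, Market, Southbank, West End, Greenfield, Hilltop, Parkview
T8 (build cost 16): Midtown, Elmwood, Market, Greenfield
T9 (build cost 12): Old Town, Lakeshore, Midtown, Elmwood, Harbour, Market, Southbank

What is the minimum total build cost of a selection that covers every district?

9

T6, T7 cover every district at build cost 5 + 4 = 9.
Any cover uses at least 2 transmitter sites; among all covering selections none totals below 9.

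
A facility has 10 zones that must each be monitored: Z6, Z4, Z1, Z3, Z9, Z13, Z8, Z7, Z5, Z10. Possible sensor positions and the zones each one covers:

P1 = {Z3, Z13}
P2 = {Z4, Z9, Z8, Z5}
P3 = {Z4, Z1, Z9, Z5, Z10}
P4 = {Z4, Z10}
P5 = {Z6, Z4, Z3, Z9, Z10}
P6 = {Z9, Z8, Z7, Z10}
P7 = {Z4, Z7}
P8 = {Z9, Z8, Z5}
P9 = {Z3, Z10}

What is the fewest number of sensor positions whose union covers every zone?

4

P1, P3, P5, P6 together cover {Z6, Z4, Z1, Z3, Z9, Z13, Z8, Z7, Z5, Z10} — every zone.
No 3 of the 9 sensor positions cover everything (all 84 triples fall short), so 4 is minimum.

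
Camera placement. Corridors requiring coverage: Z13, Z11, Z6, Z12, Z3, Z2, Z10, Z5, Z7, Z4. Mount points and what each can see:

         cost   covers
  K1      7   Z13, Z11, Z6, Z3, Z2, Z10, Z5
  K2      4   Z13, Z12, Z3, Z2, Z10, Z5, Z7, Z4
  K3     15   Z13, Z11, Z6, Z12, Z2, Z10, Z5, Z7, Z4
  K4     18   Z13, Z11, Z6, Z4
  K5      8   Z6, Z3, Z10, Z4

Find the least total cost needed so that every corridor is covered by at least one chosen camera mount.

11

K1, K2 cover every corridor at cost 7 + 4 = 11.
Any cover uses at least 2 camera mounts; among all covering selections none totals below 11.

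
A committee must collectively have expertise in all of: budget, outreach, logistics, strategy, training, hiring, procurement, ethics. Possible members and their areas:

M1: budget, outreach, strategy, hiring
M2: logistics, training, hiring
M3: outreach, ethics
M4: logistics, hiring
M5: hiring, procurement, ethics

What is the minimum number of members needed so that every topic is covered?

3

M1, M2, M5 together cover {budget, outreach, logistics, strategy, training, hiring, procurement, ethics} — every topic.
No 2 of the 5 members cover everything (all 10 pairs fall short), so 3 is minimum.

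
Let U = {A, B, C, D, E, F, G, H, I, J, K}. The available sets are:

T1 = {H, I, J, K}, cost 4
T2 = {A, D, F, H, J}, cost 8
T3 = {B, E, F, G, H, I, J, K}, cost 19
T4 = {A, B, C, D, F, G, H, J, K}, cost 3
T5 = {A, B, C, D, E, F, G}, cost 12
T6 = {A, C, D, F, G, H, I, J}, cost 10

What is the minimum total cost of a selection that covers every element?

T1, T5 cover every element at cost 4 + 12 = 16.
Any cover uses at least 2 sets; among all covering selections none totals below 16.
Greedy by coverage-per-cost would pick T4, T1, T5 for 19 — worse than the optimum 16.

16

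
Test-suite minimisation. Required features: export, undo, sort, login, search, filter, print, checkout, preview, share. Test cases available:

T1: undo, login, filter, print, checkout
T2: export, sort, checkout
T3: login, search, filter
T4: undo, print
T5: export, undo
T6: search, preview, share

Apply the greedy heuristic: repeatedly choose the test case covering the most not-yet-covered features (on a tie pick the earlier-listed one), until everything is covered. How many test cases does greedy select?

Pick 1: T1 covers 5 new features (undo, login, filter, print, checkout).
Pick 2: T6 covers 3 new features (search, preview, share).
Pick 3: T2 covers 2 new features (export, sort).
Greedy uses 3 test cases.

3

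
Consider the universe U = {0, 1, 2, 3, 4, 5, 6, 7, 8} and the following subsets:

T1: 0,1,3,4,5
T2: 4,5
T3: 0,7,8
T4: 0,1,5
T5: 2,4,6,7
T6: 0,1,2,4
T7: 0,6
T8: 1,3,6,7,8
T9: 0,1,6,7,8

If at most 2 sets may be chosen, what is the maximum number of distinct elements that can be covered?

Choosing T1, T5 covers {0, 1, 2, 3, 4, 5, 6, 7} — 8 elements.
No choice of 2 sets does better; here 8 is left uncovered.

8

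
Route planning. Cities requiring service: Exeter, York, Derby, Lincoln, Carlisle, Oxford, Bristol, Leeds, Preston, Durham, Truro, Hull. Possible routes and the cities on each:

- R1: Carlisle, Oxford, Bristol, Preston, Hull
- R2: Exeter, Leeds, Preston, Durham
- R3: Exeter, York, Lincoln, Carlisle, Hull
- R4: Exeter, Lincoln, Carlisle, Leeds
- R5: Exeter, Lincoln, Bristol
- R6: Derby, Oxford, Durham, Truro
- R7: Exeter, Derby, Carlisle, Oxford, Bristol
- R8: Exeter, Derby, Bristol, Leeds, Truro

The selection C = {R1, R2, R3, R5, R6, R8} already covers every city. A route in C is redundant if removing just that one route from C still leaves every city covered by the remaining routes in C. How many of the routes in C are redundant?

Drop R1: the rest still cover every city — redundant.
Drop R2: the rest still cover every city — redundant.
Drop R3: York uncovered — not redundant.
Drop R5: the rest still cover every city — redundant.
Drop R6: the rest still cover every city — redundant.
Drop R8: the rest still cover every city — redundant.
5 redundant: R1, R2, R5, R6, R8.

5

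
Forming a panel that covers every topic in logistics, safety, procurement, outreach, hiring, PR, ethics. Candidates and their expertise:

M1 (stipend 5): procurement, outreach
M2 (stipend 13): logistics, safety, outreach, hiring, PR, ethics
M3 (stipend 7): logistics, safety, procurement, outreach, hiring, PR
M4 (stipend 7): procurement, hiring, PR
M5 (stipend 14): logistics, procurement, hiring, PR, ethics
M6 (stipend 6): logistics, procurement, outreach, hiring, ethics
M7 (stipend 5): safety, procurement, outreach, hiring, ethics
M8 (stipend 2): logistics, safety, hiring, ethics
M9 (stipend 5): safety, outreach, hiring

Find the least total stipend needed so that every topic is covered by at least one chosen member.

9

M3, M8 cover every topic at stipend 7 + 2 = 9.
Any cover uses at least 2 members; among all covering selections none totals below 9.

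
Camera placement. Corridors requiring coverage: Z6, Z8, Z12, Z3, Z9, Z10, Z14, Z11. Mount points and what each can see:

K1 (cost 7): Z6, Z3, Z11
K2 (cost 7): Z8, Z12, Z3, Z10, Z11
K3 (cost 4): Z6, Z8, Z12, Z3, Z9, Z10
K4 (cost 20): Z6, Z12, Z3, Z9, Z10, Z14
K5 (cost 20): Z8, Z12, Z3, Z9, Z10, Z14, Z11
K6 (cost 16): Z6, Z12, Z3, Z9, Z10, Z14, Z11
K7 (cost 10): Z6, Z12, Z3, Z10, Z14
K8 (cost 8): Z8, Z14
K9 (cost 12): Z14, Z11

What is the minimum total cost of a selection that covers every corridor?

K3, K9 cover every corridor at cost 4 + 12 = 16.
Any cover uses at least 2 camera mounts; among all covering selections none totals below 16.

16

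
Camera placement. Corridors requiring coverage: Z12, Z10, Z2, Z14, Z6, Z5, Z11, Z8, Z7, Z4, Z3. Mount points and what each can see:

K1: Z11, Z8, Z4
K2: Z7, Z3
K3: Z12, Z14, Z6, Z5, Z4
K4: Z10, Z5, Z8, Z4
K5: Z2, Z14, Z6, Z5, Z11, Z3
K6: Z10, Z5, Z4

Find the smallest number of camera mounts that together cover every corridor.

K2, K3, K4, K5 together cover {Z12, Z10, Z2, Z14, Z6, Z5, Z11, Z8, Z7, Z4, Z3} — every corridor.
No 3 of the 6 camera mounts cover everything (all 20 triples fall short), so 4 is minimum.

4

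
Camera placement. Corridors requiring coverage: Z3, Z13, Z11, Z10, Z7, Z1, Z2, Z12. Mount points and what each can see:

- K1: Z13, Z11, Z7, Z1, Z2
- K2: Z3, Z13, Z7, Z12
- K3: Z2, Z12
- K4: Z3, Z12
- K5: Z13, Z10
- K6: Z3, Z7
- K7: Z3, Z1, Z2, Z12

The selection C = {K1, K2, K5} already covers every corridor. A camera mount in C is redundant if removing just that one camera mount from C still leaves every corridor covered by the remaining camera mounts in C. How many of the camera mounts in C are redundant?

Drop K1: Z11, Z1, Z2 uncovered — not redundant.
Drop K2: Z3, Z12 uncovered — not redundant.
Drop K5: Z10 uncovered — not redundant.
None of the camera mounts in C is redundant.

0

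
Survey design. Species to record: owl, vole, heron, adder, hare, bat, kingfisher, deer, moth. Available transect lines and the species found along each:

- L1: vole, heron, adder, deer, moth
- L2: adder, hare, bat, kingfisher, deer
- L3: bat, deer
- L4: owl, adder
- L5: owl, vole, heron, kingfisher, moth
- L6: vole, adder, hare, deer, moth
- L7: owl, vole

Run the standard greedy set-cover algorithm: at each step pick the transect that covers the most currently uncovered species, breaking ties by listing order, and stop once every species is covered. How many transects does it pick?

Pick 1: L1 covers 5 new species (vole, heron, adder, deer, moth).
Pick 2: L2 covers 3 new species (hare, bat, kingfisher).
Pick 3: L4 covers 1 new species (owl).
Greedy uses 3 transects. (The true minimum is 2.)

3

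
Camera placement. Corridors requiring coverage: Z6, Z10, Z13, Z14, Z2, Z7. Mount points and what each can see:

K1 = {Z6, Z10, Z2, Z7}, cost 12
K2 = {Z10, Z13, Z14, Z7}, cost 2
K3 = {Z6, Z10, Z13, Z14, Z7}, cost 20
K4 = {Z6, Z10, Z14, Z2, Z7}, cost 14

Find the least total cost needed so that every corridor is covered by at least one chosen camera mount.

14

K1, K2 cover every corridor at cost 12 + 2 = 14.
Any cover uses at least 2 camera mounts; among all covering selections none totals below 14.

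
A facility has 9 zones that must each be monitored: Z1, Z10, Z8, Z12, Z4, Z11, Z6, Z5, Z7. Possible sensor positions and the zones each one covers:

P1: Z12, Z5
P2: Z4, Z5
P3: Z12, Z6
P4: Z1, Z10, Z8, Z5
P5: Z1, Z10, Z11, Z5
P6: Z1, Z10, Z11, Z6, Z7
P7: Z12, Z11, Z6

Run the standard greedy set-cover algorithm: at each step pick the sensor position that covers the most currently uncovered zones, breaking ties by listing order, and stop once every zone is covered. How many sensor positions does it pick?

4

Pick 1: P6 covers 5 new zones (Z1, Z10, Z11, Z6, Z7).
Pick 2: P1 covers 2 new zones (Z12, Z5).
Pick 3: P2 covers 1 new zones (Z4).
Pick 4: P4 covers 1 new zones (Z8).
Greedy uses 4 sensor positions.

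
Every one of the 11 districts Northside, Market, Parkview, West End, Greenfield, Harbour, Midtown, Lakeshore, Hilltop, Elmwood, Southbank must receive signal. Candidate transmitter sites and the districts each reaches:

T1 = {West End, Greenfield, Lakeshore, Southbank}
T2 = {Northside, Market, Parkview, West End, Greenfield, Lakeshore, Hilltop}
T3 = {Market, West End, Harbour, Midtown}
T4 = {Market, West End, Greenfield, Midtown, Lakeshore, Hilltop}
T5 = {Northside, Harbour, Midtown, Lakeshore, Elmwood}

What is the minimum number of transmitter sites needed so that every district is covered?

T1, T2, T5 together cover {Northside, Market, Parkview, West End, Greenfield, Harbour, Midtown, Lakeshore, Hilltop, Elmwood, Southbank} — every district.
No 2 of the 5 transmitter sites cover everything (all 10 pairs fall short), so 3 is minimum.

3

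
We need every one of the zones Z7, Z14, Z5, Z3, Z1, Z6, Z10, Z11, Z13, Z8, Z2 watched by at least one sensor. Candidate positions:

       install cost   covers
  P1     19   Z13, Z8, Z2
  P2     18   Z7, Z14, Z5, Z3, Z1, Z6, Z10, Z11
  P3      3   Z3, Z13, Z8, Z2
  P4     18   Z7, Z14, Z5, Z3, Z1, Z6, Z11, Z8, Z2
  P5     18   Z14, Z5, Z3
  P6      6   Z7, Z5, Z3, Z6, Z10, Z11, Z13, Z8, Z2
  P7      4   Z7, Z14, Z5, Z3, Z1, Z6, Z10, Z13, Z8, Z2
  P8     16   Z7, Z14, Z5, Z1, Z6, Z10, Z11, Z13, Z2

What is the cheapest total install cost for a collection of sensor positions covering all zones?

10

P6, P7 cover every zone at install cost 6 + 4 = 10.
Any cover uses at least 2 sensor positions; among all covering selections none totals below 10.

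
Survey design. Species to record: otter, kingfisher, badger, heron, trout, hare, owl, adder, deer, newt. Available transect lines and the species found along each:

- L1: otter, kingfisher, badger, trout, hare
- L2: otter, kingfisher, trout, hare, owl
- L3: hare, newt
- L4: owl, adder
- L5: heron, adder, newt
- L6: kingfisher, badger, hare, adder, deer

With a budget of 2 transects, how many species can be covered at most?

Choosing L1, L5 covers {otter, kingfisher, badger, heron, trout, hare, adder, newt} — 8 species.
No choice of 2 transects does better; here owl, deer are left uncovered.

8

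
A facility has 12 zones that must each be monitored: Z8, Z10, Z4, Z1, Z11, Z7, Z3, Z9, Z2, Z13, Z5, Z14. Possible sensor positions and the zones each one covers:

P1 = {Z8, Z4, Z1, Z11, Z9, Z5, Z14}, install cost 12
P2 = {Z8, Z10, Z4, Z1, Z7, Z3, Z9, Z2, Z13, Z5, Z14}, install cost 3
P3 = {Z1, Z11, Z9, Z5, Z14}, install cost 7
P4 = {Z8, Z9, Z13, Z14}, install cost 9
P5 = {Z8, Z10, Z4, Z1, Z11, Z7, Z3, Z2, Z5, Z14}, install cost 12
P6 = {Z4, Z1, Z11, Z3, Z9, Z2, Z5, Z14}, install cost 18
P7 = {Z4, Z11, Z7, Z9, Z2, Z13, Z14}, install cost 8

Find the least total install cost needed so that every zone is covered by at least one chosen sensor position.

P2, P3 cover every zone at install cost 3 + 7 = 10.
Any cover uses at least 2 sensor positions; among all covering selections none totals below 10.

10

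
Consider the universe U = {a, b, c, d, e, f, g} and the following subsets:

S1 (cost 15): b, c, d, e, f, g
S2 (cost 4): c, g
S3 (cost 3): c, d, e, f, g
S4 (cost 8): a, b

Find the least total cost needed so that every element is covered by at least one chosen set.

S3, S4 cover every element at cost 3 + 8 = 11.
Any cover uses at least 2 sets; among all covering selections none totals below 11.

11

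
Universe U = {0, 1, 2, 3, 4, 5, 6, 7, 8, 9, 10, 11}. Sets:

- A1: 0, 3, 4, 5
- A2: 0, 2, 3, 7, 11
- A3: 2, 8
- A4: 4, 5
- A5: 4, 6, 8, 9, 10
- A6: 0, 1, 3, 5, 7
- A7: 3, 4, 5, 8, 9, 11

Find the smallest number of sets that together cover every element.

3

A2, A5, A6 together cover {0, 1, 2, 3, 4, 5, 6, 7, 8, 9, 10, 11} — every element.
No 2 of the 7 sets cover everything (all 21 pairs fall short), so 3 is minimum.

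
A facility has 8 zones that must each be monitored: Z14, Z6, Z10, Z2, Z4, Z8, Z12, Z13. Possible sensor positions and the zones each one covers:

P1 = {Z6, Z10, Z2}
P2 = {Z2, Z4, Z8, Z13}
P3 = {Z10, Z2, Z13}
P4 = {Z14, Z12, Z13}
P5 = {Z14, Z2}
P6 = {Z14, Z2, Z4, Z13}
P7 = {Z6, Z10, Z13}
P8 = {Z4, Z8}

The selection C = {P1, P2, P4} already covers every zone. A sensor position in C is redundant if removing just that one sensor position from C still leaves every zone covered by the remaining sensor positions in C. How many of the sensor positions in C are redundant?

0

Drop P1: Z6, Z10 uncovered — not redundant.
Drop P2: Z4, Z8 uncovered — not redundant.
Drop P4: Z14, Z12 uncovered — not redundant.
None of the sensor positions in C is redundant.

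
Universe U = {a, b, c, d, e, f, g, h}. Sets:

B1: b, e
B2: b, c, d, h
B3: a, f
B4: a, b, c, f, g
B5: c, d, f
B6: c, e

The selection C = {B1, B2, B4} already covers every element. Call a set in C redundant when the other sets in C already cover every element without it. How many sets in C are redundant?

0

Drop B1: e uncovered — not redundant.
Drop B2: d, h uncovered — not redundant.
Drop B4: a, f, g uncovered — not redundant.
None of the sets in C is redundant.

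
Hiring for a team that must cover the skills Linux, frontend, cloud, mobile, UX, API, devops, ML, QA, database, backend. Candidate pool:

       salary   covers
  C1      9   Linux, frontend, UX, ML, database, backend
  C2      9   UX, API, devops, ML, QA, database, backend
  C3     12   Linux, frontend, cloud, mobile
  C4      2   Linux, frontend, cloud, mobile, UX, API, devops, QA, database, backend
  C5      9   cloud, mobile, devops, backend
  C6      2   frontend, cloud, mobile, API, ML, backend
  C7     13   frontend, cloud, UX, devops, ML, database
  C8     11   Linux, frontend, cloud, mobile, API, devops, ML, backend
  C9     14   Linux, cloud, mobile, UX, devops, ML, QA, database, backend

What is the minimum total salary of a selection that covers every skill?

4

C4, C6 cover every skill at salary 2 + 2 = 4.
Any cover uses at least 2 candidates; among all covering selections none totals below 4.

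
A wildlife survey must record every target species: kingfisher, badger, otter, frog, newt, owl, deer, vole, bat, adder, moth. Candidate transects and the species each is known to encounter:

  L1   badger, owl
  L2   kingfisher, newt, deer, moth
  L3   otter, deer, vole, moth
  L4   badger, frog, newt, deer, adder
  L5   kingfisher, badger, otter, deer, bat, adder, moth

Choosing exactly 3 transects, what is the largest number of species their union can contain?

Choosing L1, L4, L5 covers {kingfisher, badger, otter, frog, newt, owl, deer, bat, adder, moth} — 10 species.
No choice of 3 transects does better; here vole is left uncovered.

10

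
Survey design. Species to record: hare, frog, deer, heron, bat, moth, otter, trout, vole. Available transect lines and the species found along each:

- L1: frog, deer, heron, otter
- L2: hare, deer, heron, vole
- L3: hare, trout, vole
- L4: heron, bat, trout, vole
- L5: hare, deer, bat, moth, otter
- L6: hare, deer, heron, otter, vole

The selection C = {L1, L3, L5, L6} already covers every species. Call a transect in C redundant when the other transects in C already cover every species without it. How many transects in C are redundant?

1

Drop L1: frog uncovered — not redundant.
Drop L3: trout uncovered — not redundant.
Drop L5: bat, moth uncovered — not redundant.
Drop L6: the rest still cover every species — redundant.
1 redundant: L6.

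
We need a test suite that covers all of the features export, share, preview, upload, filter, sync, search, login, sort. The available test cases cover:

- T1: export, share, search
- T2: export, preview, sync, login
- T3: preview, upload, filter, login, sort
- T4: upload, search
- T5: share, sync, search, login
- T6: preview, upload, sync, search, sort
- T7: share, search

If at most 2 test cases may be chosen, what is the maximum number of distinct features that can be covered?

Choosing T1, T3 covers {export, share, preview, upload, filter, search, login, sort} — 8 features.
No choice of 2 test cases does better; here sync is left uncovered.

8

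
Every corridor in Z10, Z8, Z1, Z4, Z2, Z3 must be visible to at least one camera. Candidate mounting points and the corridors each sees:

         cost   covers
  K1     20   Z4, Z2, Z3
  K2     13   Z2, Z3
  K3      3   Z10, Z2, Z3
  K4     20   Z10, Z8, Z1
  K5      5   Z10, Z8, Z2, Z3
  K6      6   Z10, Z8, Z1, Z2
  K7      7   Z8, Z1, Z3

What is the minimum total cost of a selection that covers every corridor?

K1, K6 cover every corridor at cost 20 + 6 = 26.
Any cover uses at least 2 camera mounts; among all covering selections none totals below 26.

26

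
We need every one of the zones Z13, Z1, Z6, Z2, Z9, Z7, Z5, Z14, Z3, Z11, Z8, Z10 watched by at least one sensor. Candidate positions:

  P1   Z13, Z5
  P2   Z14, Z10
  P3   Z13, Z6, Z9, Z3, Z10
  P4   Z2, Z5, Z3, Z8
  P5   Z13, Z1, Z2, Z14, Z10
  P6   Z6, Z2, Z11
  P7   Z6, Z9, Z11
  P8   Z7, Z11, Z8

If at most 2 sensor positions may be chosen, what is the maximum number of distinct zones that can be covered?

Choosing P3, P4 covers {Z13, Z6, Z2, Z9, Z5, Z3, Z8, Z10} — 8 zones.
No choice of 2 sensor positions does better; here Z1, Z7, Z14, Z11 are left uncovered.

8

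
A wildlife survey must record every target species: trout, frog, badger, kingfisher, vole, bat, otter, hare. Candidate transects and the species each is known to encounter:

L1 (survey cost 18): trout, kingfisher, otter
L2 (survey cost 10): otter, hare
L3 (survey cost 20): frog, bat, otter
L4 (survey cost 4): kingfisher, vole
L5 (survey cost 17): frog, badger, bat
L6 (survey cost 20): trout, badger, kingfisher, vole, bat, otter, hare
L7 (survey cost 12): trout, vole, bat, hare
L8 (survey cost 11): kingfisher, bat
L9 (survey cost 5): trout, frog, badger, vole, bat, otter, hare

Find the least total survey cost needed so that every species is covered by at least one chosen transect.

L4, L9 cover every species at survey cost 4 + 5 = 9.
Any cover uses at least 2 transects; among all covering selections none totals below 9.

9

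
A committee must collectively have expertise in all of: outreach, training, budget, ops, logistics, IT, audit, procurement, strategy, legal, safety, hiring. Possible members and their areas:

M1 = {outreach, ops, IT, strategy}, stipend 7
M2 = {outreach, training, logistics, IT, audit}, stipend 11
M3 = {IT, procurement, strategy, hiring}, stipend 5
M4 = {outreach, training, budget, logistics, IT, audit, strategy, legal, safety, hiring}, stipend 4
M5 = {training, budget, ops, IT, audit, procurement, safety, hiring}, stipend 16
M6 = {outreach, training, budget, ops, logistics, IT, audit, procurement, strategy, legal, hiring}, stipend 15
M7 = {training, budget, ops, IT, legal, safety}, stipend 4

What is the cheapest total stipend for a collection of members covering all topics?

M3, M4, M7 cover every topic at stipend 5 + 4 + 4 = 13.
Any cover uses at least 2 members; among all covering selections none totals below 13.

13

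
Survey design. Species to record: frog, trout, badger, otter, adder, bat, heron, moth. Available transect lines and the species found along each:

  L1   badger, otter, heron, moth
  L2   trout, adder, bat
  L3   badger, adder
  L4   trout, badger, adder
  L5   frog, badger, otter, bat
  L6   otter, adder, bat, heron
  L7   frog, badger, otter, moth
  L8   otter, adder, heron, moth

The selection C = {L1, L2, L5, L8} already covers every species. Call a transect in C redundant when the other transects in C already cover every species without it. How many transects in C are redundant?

Drop L1: the rest still cover every species — redundant.
Drop L2: trout uncovered — not redundant.
Drop L5: frog uncovered — not redundant.
Drop L8: the rest still cover every species — redundant.
2 redundant: L1, L8.

2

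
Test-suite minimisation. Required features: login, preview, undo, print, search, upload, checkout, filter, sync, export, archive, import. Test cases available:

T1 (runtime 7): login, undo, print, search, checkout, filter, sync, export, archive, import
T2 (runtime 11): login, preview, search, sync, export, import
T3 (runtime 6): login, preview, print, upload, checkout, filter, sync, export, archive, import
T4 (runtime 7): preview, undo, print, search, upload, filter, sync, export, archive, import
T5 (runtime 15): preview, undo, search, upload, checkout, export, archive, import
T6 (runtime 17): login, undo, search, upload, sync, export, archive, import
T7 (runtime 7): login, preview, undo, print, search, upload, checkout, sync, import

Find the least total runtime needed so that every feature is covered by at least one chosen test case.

13

T1, T3 cover every feature at runtime 7 + 6 = 13.
Any cover uses at least 2 test cases; among all covering selections none totals below 13.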